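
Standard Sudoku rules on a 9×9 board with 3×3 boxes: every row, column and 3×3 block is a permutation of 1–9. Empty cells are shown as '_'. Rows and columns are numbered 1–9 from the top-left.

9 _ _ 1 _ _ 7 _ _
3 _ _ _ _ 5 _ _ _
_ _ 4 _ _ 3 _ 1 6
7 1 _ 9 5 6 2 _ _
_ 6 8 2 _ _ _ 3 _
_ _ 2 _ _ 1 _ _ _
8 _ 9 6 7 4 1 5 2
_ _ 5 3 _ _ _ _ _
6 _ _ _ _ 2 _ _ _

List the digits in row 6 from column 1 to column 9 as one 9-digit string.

r1c3 = 6 (sole candidate).
r1c6 = 8 (sole candidate).
r3c4 = 7 (sole candidate).
r4c3 = 3 (sole candidate).
r5c5 = 4 (sole candidate).
r5c6 = 7 (sole candidate).
r6c4 = 8: row 6 has {1,2}; col 4 has {1,2,3,6,7,9}; box has {1,2,4,5,6,7,9} → only 8 remains.
r6c5 = 3: row 6 has {1,2,8}; col 5 has {4,5,7}; box has {1,2,4,5,6,7,8,9} → only 3 remains.
r7c2 = 3 (sole candidate).
r8c6 = 9 (sole candidate).
r9c4 = 5 (sole candidate).
r1c5 = 2 (sole candidate).
r1c8 = 4 (sole candidate).
r2c4 = 4 (sole candidate).
r3c5 = 9 (sole candidate).
r4c8 = 8 (sole candidate).
r4c9 = 4 (sole candidate).
r5c1 = 5 (sole candidate).
r5c7 = 9 (sole candidate).
r5c9 = 1 (sole candidate).
r6c1 = 4: row 6 has {1,2,3,8}; col 1 has {3,5,6,7,8,9}; box has {1,2,3,5,6,7,8} → only 4 remains.
r6c2 = 9: row 6 has {1,2,3,4,8}; col 2 has {1,3,6}; box has {1,2,3,4,5,6,7,8} → only 9 remains.
r1c2 = 5 (sole candidate).
r1c9 = 3 (sole candidate).
r2c5 = 6 (sole candidate).
r2c7 = 8 (sole candidate).
r2c9 = 9 (sole candidate).
r3c1 = 2 (sole candidate).
r3c2 = 8 (sole candidate).
r3c7 = 5 (sole candidate).
r6c7 = 6: row 6 has {1,2,3,4,8,9}; col 7 has {1,2,5,7,8,9}; box has {1,2,3,4,8,9} → only 6 remains.
r6c8 = 7: row 6 has {1,2,3,4,6,8,9}; col 8 has {1,3,4,5,8}; box has {1,2,3,4,6,8,9} → only 7 remains.
r6c9 = 5: row 6 has {1,2,3,4,6,7,8,9}; col 9 has {1,2,3,4,6,9}; box has {1,2,3,4,6,7,8,9} → only 5 remains.

492831675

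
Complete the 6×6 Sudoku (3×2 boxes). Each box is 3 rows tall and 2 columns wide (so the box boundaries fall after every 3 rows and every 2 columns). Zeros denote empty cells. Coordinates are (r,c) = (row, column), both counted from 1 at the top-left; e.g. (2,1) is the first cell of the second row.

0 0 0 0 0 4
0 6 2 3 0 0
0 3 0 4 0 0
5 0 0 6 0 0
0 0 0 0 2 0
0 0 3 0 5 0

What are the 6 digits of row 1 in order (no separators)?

(2,5) = 1 (sole candidate).
(2,6) = 5 (sole candidate).
(3,5) = 6 (sole candidate).
(3,6) = 2 (sole candidate).
(1,5) = 3: row 1 has {4}; col 5 has {1,2,5,6}; box has {1,2,4,5,6} → only 3 remains.
(2,1) = 4 (sole candidate).
(3,1) = 1 (sole candidate).
(3,3) = 5 (sole candidate).
(4,5) = 4 (sole candidate).
(1,1) = 2: row 1 has {3,4}; col 1 has {1,4,5}; box has {1,3,4,6} → only 2 remains.
(1,2) = 5: row 1 has {2,3,4}; col 2 has {3,6}; box has {1,2,3,4,6} → only 5 remains.
(1,4) = 1: row 1 has {2,3,4,5}; col 4 has {3,4,6}; box has {2,3,4,5} → only 1 remains.
(4,3) = 1 (sole candidate).
(4,6) = 3 (sole candidate).
(5,3) = 4 (sole candidate).
(5,4) = 5 (sole candidate).
(6,1) = 6 (sole candidate).
(6,4) = 2 (sole candidate).
(6,6) = 1 (sole candidate).
(1,3) = 6: row 1 has {1,2,3,4,5}; col 3 has {1,2,3,4,5}; box has {1,2,3,4,5} → only 6 remains.

256134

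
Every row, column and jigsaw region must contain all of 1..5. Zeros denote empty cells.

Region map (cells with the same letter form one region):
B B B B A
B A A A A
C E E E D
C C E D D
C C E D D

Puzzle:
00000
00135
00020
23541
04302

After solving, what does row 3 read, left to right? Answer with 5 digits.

r1c5 = 4: row 1 has {}; col 5 has {1,2,5}; region has {1,3,5} → only 4 remains.
r2c1 = 4: row 2 has {1,3,5}; col 1 has {2}; region has {} → only 4 remains.
r2c2 = 2: row 2 has {1,3,4,5}; col 2 has {3,4}; region has {1,3,4,5} → only 2 remains.
r3c2 = 1: row 3 has {2}; col 2 has {2,3,4}; region has {2,3,5} → only 1 remains.
r3c3 = 4: row 3 has {1,2}; col 3 has {1,3,5}; region has {1,2,3,5} → only 4 remains.
r3c5 = 3: row 3 has {1,2,4}; col 5 has {1,2,4,5}; region has {1,2,4} → only 3 remains.
r5c4 = 5: row 5 has {2,3,4}; col 4 has {2,3,4}; region has {1,2,3,4} → only 5 remains.
r1c2 = 5: row 1 has {4}; col 2 has {1,2,3,4}; region has {4} → only 5 remains.
r1c3 = 2: row 1 has {4,5}; col 3 has {1,3,4,5}; region has {4,5} → only 2 remains.
r1c4 = 1: row 1 has {2,4,5}; col 4 has {2,3,4,5}; region has {2,4,5} → only 1 remains.
r3c1 = 5: row 3 has {1,2,3,4}; col 1 has {2,4}; region has {2,3,4} → only 5 remains.

51423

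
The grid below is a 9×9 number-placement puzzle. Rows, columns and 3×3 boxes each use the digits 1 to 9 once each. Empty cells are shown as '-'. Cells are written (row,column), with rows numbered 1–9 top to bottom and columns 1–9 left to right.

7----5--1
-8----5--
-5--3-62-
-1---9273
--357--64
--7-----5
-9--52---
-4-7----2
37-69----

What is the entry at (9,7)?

(5,2) = 2 (sole candidate).
(6,2) = 6 (sole candidate).
(9,9) = 8 (sole candidate).
(1,2) = 3 (sole candidate).
(2,8) = 3 (hidden single in row 2).
(4,5) = 6 (hidden single in row 4).
(1,3) = 6 (hidden single in row 1).
(2,6) = 6 (hidden single in row 2).
(2,9) = 7 (hidden single in row 2).
(3,9) = 9 (sole candidate).
(7,9) = 6 (sole candidate).
(1,4) = 9 (hidden single in row 1).
(1,5) = 2 (hidden single in row 1).
(3,6) = 7 (hidden single in row 3).
(3,4) = 8 (hidden single in row 3).
(4,4) = 4 (sole candidate).
(2,4) = 1 (sole candidate).
(2,5) = 4 (sole candidate).
(7,4) = 3 (sole candidate).
(6,4) = 2 (sole candidate).
(6,6) = 3 (hidden single in row 6).
(6,1) = 4 (hidden single in row 6).
(3,1) = 1 (sole candidate).
(3,3) = 4 (sole candidate).
(7,1) = 8 (sole candidate).
(7,3) = 1 (sole candidate).
(7,8) = 4 (sole candidate).
(8,3) = 5 (sole candidate).
(9,3) = 2 (sole candidate).
(9,7) = 1: row 9 has {2,3,6,7,8,9}; col 7 has {2,5,6}; box has {2,4,6,8} → only 1 remains.

1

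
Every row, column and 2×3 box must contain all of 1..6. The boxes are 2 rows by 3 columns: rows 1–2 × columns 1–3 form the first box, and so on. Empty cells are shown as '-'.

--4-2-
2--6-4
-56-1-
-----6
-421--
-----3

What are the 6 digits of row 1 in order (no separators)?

634521

r3c6 = 2: row 3 has {1,5,6}; col 6 has {3,4,6}; box has {1,6} → only 2 remains.
r5c6 = 5: row 5 has {1,2,4}; col 6 has {2,3,4,6}; box has {1,3} → only 5 remains.
r1c6 = 1: row 1 has {2,4}; col 6 has {2,3,4,5,6}; box has {2,4,6} → only 1 remains.
r5c5 = 6: row 5 has {1,2,4,5}; col 5 has {1,2}; box has {1,3,5} → only 6 remains.
r6c5 = 4: row 6 has {3}; col 5 has {1,2,6}; box has {1,3,5,6} → only 4 remains.
r5c1 = 3: row 5 has {1,2,4,5,6}; col 1 has {2}; box has {2,4} → only 3 remains.
r6c4 = 2: row 6 has {3,4}; col 4 has {1,6}; box has {1,3,4,5,6} → only 2 remains.
r3c1 = 4: row 3 has {1,2,5,6}; col 1 has {2,3}; box has {5,6} → only 4 remains.
r3c4 = 3: row 3 has {1,2,4,5,6}; col 4 has {1,2,6}; box has {1,2,6} → only 3 remains.
r4c1 = 1: row 4 has {6}; col 1 has {2,3,4}; box has {4,5,6} → only 1 remains.
r4c3 = 3: row 4 has {1,6}; col 3 has {2,4,6}; box has {1,4,5,6} → only 3 remains.
r4c5 = 5: row 4 has {1,3,6}; col 5 has {1,2,4,6}; box has {1,2,3,6} → only 5 remains.
r1c4 = 5: row 1 has {1,2,4}; col 4 has {1,2,3,6}; box has {1,2,4,6} → only 5 remains.
r2c5 = 3: row 2 has {2,4,6}; col 5 has {1,2,4,5,6}; box has {1,2,4,5,6} → only 3 remains.
r4c2 = 2: row 4 has {1,3,5,6}; col 2 has {4,5}; box has {1,3,4,5,6} → only 2 remains.
r4c4 = 4: row 4 has {1,2,3,5,6}; col 4 has {1,2,3,5,6}; box has {1,2,3,5,6} → only 4 remains.
r1c1 = 6: row 1 has {1,2,4,5}; col 1 has {1,2,3,4}; box has {2,4} → only 6 remains.
r1c2 = 3: row 1 has {1,2,4,5,6}; col 2 has {2,4,5}; box has {2,4,6} → only 3 remains.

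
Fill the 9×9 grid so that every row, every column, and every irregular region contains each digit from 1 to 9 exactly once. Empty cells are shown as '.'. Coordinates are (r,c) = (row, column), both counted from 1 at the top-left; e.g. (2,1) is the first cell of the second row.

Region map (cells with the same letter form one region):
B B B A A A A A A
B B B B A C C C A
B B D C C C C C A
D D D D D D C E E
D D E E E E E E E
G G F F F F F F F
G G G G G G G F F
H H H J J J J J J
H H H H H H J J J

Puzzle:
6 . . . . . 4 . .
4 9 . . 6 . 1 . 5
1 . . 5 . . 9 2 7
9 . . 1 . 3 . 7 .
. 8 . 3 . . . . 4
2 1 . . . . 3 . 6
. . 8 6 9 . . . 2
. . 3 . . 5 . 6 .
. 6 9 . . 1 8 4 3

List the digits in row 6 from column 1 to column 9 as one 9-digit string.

(3,2) = 3: row 3 has {1,2,5,7,9}; col 2 has {1,6,8,9}; region has {1,4,6,9} → only 3 remains.
(4,7) = 6: row 4 has {1,3,7,9}; col 7 has {1,3,4,8,9}; region has {1,2,5,9} → only 6 remains.
(4,9) = 8: row 4 has {1,3,6,7,9}; col 9 has {2,3,4,5,6,7}; region has {3,4,7} → only 8 remains.
(2,8) = 3: in row 2, 3 can only go here (every other open cell in that row sees a 3).
(1,5) = 3: in row 1, 3 can only go here (every other open cell in that row sees a 3).
(3,3) = 6: in row 3, 6 can only go here (every other open cell in that row sees a 6).
(5,6) = 6: in row 5, 6 can only go here (every other open cell in that row sees a 6).
(5,1) = 7: in row 5, 7 can only go here (every other open cell in that row sees a 7).
(8,1) = 8: row 8 has {3,5,6}; col 1 has {1,2,4,6,7,9}; region has {1,3,6,9} → only 8 remains.
(9,1) = 5: row 9 has {1,3,4,6,8,9}; col 1 has {1,2,4,6,7,8,9}; region has {1,3,6,8,9} → only 5 remains.
(7,1) = 3: row 7 has {2,6,8,9}; col 1 has {1,2,4,5,6,7,8,9}; region has {1,2,6,8,9} → only 3 remains.
(5,8) = 9: in row 5, 9 can only go here (every other open cell in that row sees a 9).
(7,8) = 1: in row 7, 1 can only go here (every other open cell in that row sees a 1).
(1,8) = 8: row 1 has {3,4,6}; col 8 has {1,2,3,4,6,7,9}; region has {3,4,5,6,7} → only 8 remains.
(6,8) = 5: row 6 has {1,2,3,6}; col 8 has {1,2,3,4,6,7,8,9}; region has {1,2,3,6} → only 5 remains.
(1,9) = 1: in row 1, 1 can only go here (every other open cell in that row sees a 1).
(8,9) = 9: row 8 has {3,5,6,8}; col 9 has {1,2,3,4,5,6,7,8}; region has {3,4,5,6,8} → only 9 remains.
(8,5) = 1: in row 8, 1 can only go here (every other open cell in that row sees a 1).
(8,2) = 4: in row 8, 4 can only go here (every other open cell in that row sees a 4).
(5,3) = 1: in row 5, 1 can only go here (every other open cell in that row sees a 1).
(7,6) = 4: in row 7, 4 can only go here (every other open cell in that row sees a 4).
(3,6) = 8: row 3 has {1,2,3,5,6,7,9}; col 6 has {1,3,4,5,6}; region has {1,2,3,5,6,9} → only 8 remains.
(2,6) = 7: row 2 has {1,3,4,5,6,9}; col 6 has {1,3,4,5,6,8}; region has {1,2,3,5,6,8,9} → only 7 remains.
(3,5) = 4: row 3 has {1,2,3,5,6,7,8,9}; col 5 has {1,3,6,9}; region has {1,2,3,5,6,7,8,9} → only 4 remains.
(6,6) = 9: row 6 has {1,2,3,5,6}; col 6 has {1,3,4,5,6,7,8}; region has {1,2,3,5,6} → only 9 remains.
(1,6) = 2: row 1 has {1,3,4,6,8}; col 6 has {1,3,4,5,6,7,8,9}; region has {1,3,4,5,6,7,8} → only 2 remains.
(2,3) = 2: row 2 has {1,3,4,5,6,7,9}; col 3 has {1,3,6,8,9}; region has {1,3,4,6,9} → only 2 remains.
(2,4) = 8: row 2 has {1,2,3,4,5,6,7,9}; col 4 has {1,3,5,6}; region has {1,2,3,4,6,9} → only 8 remains.
(1,4) = 9: row 1 has {1,2,3,4,6,8}; col 4 has {1,3,5,6,8}; region has {1,2,3,4,5,6,7,8} → only 9 remains.
(4,3) = 4: in row 4, 4 can only go here (every other open cell in that row sees a 4).
(6,3) = 7: row 6 has {1,2,3,5,6,9}; col 3 has {1,2,3,4,6,8,9}; region has {1,2,3,5,6,9} → only 7 remains.
(6,4) = 4: row 6 has {1,2,3,5,6,7,9}; col 4 has {1,3,5,6,8,9}; region has {1,2,3,5,6,7,9} → only 4 remains.
(6,5) = 8: row 6 has {1,2,3,4,5,6,7,9}; col 5 has {1,3,4,6,9}; region has {1,2,3,4,5,6,7,9} → only 8 remains.

217489356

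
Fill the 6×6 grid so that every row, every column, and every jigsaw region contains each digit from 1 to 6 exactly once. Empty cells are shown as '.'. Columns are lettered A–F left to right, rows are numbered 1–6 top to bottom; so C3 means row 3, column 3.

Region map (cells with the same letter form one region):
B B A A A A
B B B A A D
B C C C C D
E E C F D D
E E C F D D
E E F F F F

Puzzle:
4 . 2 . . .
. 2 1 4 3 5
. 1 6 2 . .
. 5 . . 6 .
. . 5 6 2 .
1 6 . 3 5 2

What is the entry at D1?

5

B1 = 3 (sole candidate).
E1 = 1 (sole candidate).
F1 = 6 (sole candidate).
A2 = 6 (sole candidate).
A3 = 5 (sole candidate).
E3 = 4 (sole candidate).
F3 = 3 (sole candidate).
C4 = 3 (sole candidate).
D4 = 1 (sole candidate).
F4 = 4 (sole candidate).
A5 = 3 (sole candidate).
B5 = 4 (sole candidate).
F5 = 1 (sole candidate).
C6 = 4 (sole candidate).
D1 = 5: row 1 has {1,2,3,4,6}; col 4 has {1,2,3,4,6}; region has {1,2,3,4,6} → only 5 remains.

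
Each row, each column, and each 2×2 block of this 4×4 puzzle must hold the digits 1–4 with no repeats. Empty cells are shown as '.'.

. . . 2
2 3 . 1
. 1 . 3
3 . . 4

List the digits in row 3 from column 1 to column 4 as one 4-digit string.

R1C2 = 4: row 1 has {2}; col 2 has {1,3}; box has {2,3} → only 4 remains.
R1C3 = 3: row 1 has {2,4}; col 3 has {}; box has {1,2} → only 3 remains.
R2C3 = 4: row 2 has {1,2,3}; col 3 has {3}; box has {1,2,3} → only 4 remains.
R3C1 = 4: row 3 has {1,3}; col 1 has {2,3}; box has {1,3} → only 4 remains.
R3C3 = 2: row 3 has {1,3,4}; col 3 has {3,4}; box has {3,4} → only 2 remains.

4123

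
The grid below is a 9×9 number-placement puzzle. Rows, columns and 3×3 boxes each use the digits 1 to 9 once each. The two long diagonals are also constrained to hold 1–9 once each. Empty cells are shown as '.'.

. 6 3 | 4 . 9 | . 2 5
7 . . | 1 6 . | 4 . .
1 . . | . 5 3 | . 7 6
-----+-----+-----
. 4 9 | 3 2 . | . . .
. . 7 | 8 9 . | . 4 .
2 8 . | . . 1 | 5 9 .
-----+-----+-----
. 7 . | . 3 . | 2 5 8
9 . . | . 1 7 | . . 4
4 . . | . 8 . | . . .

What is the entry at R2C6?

R1C1 = 8 (sole candidate).
R1C5 = 7 (sole candidate).
R1C7 = 1 (sole candidate).
R2C2 = 5 (sole candidate).
R2C3 = 2 (sole candidate).
R2C6 = 8: row 2 has {1,2,4,5,6,7}; col 6 has {1,3,7,9}; box has {1,3,4,5,6,7,9} → only 8 remains.

8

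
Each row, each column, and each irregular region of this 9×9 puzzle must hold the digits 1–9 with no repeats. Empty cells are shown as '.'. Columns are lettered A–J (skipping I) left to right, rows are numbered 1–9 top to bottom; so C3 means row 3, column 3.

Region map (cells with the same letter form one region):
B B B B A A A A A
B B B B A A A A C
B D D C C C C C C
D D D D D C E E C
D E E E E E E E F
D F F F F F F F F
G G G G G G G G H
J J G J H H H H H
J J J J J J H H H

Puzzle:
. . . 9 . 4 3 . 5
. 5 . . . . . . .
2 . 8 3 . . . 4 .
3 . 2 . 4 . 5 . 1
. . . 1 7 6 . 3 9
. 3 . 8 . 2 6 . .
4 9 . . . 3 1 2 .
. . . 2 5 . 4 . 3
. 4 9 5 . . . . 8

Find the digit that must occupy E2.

A5 = 5 (sole candidate).
C5 = 4 (sole candidate).
E6 = 1 (sole candidate).
E1 = 2 (hidden single in row 1).
J2 = 2 (hidden single in row 2).
C2 = 3 (hidden single in row 2).
D2 = 4 (hidden single in row 2).
B3 = 1 (hidden single in row 3).
F3 = 5 (hidden single in row 3).
A6 = 9 (hidden single in row 6).
J6 = 4 (hidden single in row 6).
E7 = 8 (hidden single in row 7).
C7 = 5 (hidden single in row 7).
C6 = 7 (sole candidate).
H6 = 5 (sole candidate).
C8 = 6 (sole candidate).
C1 = 1 (sole candidate).
D7 = 7 (sole candidate).
J7 = 6 (sole candidate).
J3 = 7 (sole candidate).
D4 = 6 (sole candidate).
G3 = 9 (sole candidate).
B4 = 7 (sole candidate).
F4 = 8 (sole candidate).
H4 = 9 (sole candidate).
B8 = 8 (sole candidate).
B1 = 6 (sole candidate).
E3 = 6 (sole candidate).
B5 = 2 (sole candidate).
G5 = 8 (sole candidate).
E9 = 3 (sole candidate).
E2 = 9: row 2 has {2,3,4,5}; col 5 has {1,2,3,4,5,6,7,8}; region has {2,3,4,5} → only 9 remains.

9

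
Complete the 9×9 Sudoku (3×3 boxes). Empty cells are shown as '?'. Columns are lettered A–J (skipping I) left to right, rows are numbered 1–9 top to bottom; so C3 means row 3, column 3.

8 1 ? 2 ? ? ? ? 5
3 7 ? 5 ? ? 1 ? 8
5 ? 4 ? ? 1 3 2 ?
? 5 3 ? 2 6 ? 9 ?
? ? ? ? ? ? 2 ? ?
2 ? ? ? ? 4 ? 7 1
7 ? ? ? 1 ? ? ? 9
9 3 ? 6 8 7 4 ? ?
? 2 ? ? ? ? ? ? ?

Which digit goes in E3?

F2 = 9: row 2 has {1,3,5,7,8}; col 6 has {1,4,6,7}; box has {1,2,5} → only 9 remains.
G4 = 8: row 4 has {2,3,5,6,9}; col 7 has {1,2,3,4}; box has {1,2,7,9} → only 8 remains.
J4 = 4: row 4 has {2,3,5,6,8,9}; col 9 has {1,5,8,9}; box has {1,2,7,8,9} → only 4 remains.
J8 = 2: row 8 has {3,4,6,7,8,9}; col 9 has {1,4,5,8,9}; box has {4,9} → only 2 remains.
F1 = 3: row 1 has {1,2,5,8}; col 6 has {1,4,6,7,9}; box has {1,2,5,9} → only 3 remains.
A4 = 1: row 4 has {2,3,4,5,6,8,9}; col 1 has {2,3,5,7,8,9}; box has {2,3,5} → only 1 remains.
D4 = 7: row 4 has {1,2,3,4,5,6,8,9}; col 4 has {2,5,6}; box has {2,4,6} → only 7 remains.
F9 = 5: row 9 has {2}; col 6 has {1,3,4,6,7,9}; box has {1,6,7,8} → only 5 remains.
D3 = 8: row 3 has {1,2,3,4,5}; col 4 has {2,5,6,7}; box has {1,2,3,5,9} → only 8 remains.
F5 = 8: row 5 has {2}; col 6 has {1,3,4,5,6,7,9}; box has {2,4,6,7} → only 8 remains.
F7 = 2: row 7 has {1,7,9}; col 6 has {1,3,4,5,6,7,8,9}; box has {1,5,6,7,8} → only 2 remains.
C2 = 2: in row 2, 2 can only go here (every other open cell in that row sees a 2).
B3 = 9: in row 3, 9 can only go here (every other open cell in that row sees a 9).
C1 = 6: row 1 has {1,2,3,5,8}; col 3 has {2,3,4}; box has {1,2,3,4,5,7,8,9} → only 6 remains.
H1 = 4: row 1 has {1,2,3,5,6,8}; col 8 has {2,7,9}; box has {1,2,3,5,8} → only 4 remains.
H2 = 6: row 2 has {1,2,3,5,7,8,9}; col 8 has {2,4,7,9}; box has {1,2,3,4,5,8} → only 6 remains.
J3 = 7: row 3 has {1,2,3,4,5,8,9}; col 9 has {1,2,4,5,8,9}; box has {1,2,3,4,5,6,8} → only 7 remains.
E1 = 7: row 1 has {1,2,3,4,5,6,8}; col 5 has {1,2,8}; box has {1,2,3,5,8,9} → only 7 remains.
G1 = 9: row 1 has {1,2,3,4,5,6,7,8}; col 7 has {1,2,3,4,8}; box has {1,2,3,4,5,6,7,8} → only 9 remains.
E2 = 4: row 2 has {1,2,3,5,6,7,8,9}; col 5 has {1,2,7,8}; box has {1,2,3,5,7,8,9} → only 4 remains.
E3 = 6: row 3 has {1,2,3,4,5,7,8,9}; col 5 has {1,2,4,7,8}; box has {1,2,3,4,5,7,8,9} → only 6 remains.

6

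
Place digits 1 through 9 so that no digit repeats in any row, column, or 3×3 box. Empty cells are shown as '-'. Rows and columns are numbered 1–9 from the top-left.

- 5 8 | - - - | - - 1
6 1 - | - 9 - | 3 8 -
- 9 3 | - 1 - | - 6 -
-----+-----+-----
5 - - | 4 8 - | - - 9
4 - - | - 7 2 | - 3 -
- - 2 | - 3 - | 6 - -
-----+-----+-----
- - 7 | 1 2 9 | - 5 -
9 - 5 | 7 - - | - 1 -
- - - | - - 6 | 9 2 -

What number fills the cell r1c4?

r2c3 = 4 (sole candidate).
r4c6 = 1 (sole candidate).
r4c8 = 7 (sole candidate).
r6c6 = 5 (sole candidate).
r6c8 = 4 (sole candidate).
r6c9 = 8 (sole candidate).
r8c5 = 4 (sole candidate).
r8c7 = 8 (sole candidate).
r9c3 = 1 (sole candidate).
r9c5 = 5 (sole candidate).
r1c5 = 6 (sole candidate).
r1c8 = 9 (sole candidate).
r2c6 = 7 (sole candidate).
r4c3 = 6 (sole candidate).
r4c7 = 2 (sole candidate).
r5c2 = 8 (sole candidate).
r5c3 = 9 (sole candidate).
r5c4 = 6 (sole candidate).
r5c9 = 5 (sole candidate).
r6c2 = 7 (sole candidate).
r6c4 = 9 (sole candidate).
r7c7 = 4 (sole candidate).
r8c6 = 3 (sole candidate).
r8c9 = 6 (sole candidate).
r9c4 = 8 (sole candidate).
r1c6 = 4 (sole candidate).
r1c7 = 7 (sole candidate).
r2c9 = 2 (sole candidate).
r3c6 = 8 (sole candidate).
r3c7 = 5 (sole candidate).
r3c9 = 4 (sole candidate).
r4c2 = 3 (sole candidate).
r5c7 = 1 (sole candidate).
r6c1 = 1 (sole candidate).
r7c2 = 6 (sole candidate).
r7c9 = 3 (sole candidate).
r8c2 = 2 (sole candidate).
r9c1 = 3 (sole candidate).
r9c2 = 4 (sole candidate).
r9c9 = 7 (sole candidate).
r1c1 = 2 (sole candidate).
r1c4 = 3: row 1 has {1,2,4,5,6,7,8,9}; col 4 has {1,4,6,7,8,9}; box has {1,4,6,7,8,9} → only 3 remains.

3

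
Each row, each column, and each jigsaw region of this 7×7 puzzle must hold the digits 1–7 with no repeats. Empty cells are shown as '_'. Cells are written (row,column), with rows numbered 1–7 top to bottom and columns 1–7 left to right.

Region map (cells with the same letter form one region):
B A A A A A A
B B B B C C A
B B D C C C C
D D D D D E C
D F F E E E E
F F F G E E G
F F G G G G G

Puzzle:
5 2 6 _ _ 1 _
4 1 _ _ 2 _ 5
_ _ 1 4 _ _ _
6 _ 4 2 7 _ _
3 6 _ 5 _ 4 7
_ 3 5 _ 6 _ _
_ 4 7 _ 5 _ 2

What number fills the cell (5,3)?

(2,3) = 3: row 2 has {1,2,4,5}; col 3 has {1,4,5,6,7}; region has {1,4,5} → only 3 remains.
(3,2) = 7: row 3 has {1,4}; col 2 has {1,2,3,4,6}; region has {1,3,4,5} → only 7 remains.
(3,5) = 3: row 3 has {1,4,7}; col 5 has {2,5,6,7}; region has {2,4} → only 3 remains.
(3,7) = 6: row 3 has {1,3,4,7}; col 7 has {2,5,7}; region has {2,3,4} → only 6 remains.
(4,2) = 5: row 4 has {2,4,6,7}; col 2 has {1,2,3,4,6,7}; region has {1,2,3,4,6,7} → only 5 remains.
(4,6) = 3: row 4 has {2,4,5,6,7}; col 6 has {1,4}; region has {4,5,6,7} → only 3 remains.
(4,7) = 1: row 4 has {2,3,4,5,6,7}; col 7 has {2,5,6,7}; region has {2,3,4,6} → only 1 remains.
(5,3) = 2: row 5 has {3,4,5,6,7}; col 3 has {1,3,4,5,6,7}; region has {3,4,5,6} → only 2 remains.

2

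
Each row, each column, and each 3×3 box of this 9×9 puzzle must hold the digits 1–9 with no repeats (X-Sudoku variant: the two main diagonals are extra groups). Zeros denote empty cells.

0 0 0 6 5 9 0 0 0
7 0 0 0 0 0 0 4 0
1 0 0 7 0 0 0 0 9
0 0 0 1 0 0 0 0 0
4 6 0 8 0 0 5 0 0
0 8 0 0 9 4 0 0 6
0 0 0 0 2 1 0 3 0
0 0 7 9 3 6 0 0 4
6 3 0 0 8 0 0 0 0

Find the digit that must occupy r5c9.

1

r2c5 = 1: row 2 has {4,7}; col 5 has {2,3,5,8,9}; box has {5,6,7,9} → only 1 remains.
r3c5 = 4: row 3 has {1,7,9}; col 5 has {1,2,3,5,8,9}; box has {1,5,6,7,9} → only 4 remains.
r5c5 = 7: row 5 has {4,5,6,8}; col 5 has {1,2,3,4,5,8,9}; box has {1,4,8,9}; main diagonal has {1,4}; anti-diagonal has {4,6} → only 7 remains.
r4c5 = 6: row 4 has {1}; col 5 has {1,2,3,4,5,7,8,9}; box has {1,4,7,8,9} → only 6 remains.
r4c7 = 4: in row 4, 4 can only go here (every other open cell in that row sees a 4).
r7c7 = 6: in row 7, 6 can only go here (every other open cell in that row sees a 6).
r7c9 = 7: in row 7, 7 can only go here (every other open cell in that row sees a 7).
r2c3 = 6: in row 2, 6 can only go here (every other open cell in that row sees a 6).
r2c2 = 9: in row 2, 9 can only go here (every other open cell in that row sees a 9).
r2c9 = 5: in row 2, 5 can only go here (every other open cell in that row sees a 5).
r9c9 = 2: row 9 has {3,6,8}; col 9 has {4,5,6,7,9}; box has {3,4,6,7}; main diagonal has {1,4,6,7,9} → only 2 remains.
r3c8 = 6: in row 3, 6 can only go here (every other open cell in that row sees a 6).
r9c6 = 7: in row 9, 7 can only go here (every other open cell in that row sees a 7).
r8c2 = 1: in column 2, 1 can only go here (every other open cell in that column sees a 1).
r4c2 = 7: in column 2, 7 can only go here (every other open cell in that column sees a 7).
r8c7 = 8: row 8 has {1,3,4,6,7,9}; col 7 has {4,5,6}; box has {2,3,4,6,7} → only 8 remains.
r8c8 = 5: row 8 has {1,3,4,6,7,8,9}; col 8 has {3,4,6}; box has {2,3,4,6,7,8}; main diagonal has {1,2,4,6,7,9} → only 5 remains.
r8c1 = 2: row 8 has {1,3,4,5,6,7,8,9}; col 1 has {1,4,6,7}; box has {1,3,6,7} → only 2 remains.
r2c6 = 8: in row 2, 8 can only go here (every other open cell in that row sees an 8).
r3c3 = 8: in row 3, 8 can only go here (every other open cell in that row sees an 8).
r3c2 = 5: in row 3, 5 can only go here (every other open cell in that row sees a 5).
r1c1 = 3: row 1 has {5,6,9}; col 1 has {1,2,4,6,7}; box has {1,5,6,7,8,9}; main diagonal has {1,2,4,5,6,7,8,9} → only 3 remains.
r1c9 = 8: row 1 has {3,5,6,9}; col 9 has {2,4,5,6,7,9}; box has {4,5,6,9}; anti-diagonal has {1,4,6,7} → only 8 remains.
r4c9 = 3: row 4 has {1,4,6,7}; col 9 has {2,4,5,6,7,8,9}; box has {4,5,6} → only 3 remains.
r5c9 = 1: row 5 has {4,5,6,7,8}; col 9 has {2,3,4,5,6,7,8,9}; box has {3,4,5,6} → only 1 remains.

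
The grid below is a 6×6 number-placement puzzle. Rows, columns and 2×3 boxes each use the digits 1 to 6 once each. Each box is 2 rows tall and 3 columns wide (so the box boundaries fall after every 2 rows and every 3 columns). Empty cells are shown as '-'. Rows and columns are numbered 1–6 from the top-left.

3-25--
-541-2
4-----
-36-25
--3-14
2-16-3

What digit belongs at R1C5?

R1C6 = 6: row 1 has {2,3,5}; col 6 has {2,3,4,5}; box has {1,2,5} → only 6 remains.
R2C1 = 6: row 2 has {1,2,4,5}; col 1 has {2,3,4}; box has {2,3,4,5} → only 6 remains.
R2C5 = 3: row 2 has {1,2,4,5,6}; col 5 has {1,2}; box has {1,2,5,6} → only 3 remains.
R3C3 = 5: row 3 has {4}; col 3 has {1,2,3,4,6}; box has {3,4,6} → only 5 remains.
R3C4 = 3: row 3 has {4,5}; col 4 has {1,5,6}; box has {2,5} → only 3 remains.
R3C5 = 6: row 3 has {3,4,5}; col 5 has {1,2,3}; box has {2,3,5} → only 6 remains.
R3C6 = 1: row 3 has {3,4,5,6}; col 6 has {2,3,4,5,6}; box has {2,3,5,6} → only 1 remains.
R4C1 = 1: row 4 has {2,3,5,6}; col 1 has {2,3,4,6}; box has {3,4,5,6} → only 1 remains.
R4C4 = 4: row 4 has {1,2,3,5,6}; col 4 has {1,3,5,6}; box has {1,2,3,5,6} → only 4 remains.
R5C1 = 5: row 5 has {1,3,4}; col 1 has {1,2,3,4,6}; box has {1,2,3} → only 5 remains.
R5C2 = 6: row 5 has {1,3,4,5}; col 2 has {3,5}; box has {1,2,3,5} → only 6 remains.
R5C4 = 2: row 5 has {1,3,4,5,6}; col 4 has {1,3,4,5,6}; box has {1,3,4,6} → only 2 remains.
R6C2 = 4: row 6 has {1,2,3,6}; col 2 has {3,5,6}; box has {1,2,3,5,6} → only 4 remains.
R6C5 = 5: row 6 has {1,2,3,4,6}; col 5 has {1,2,3,6}; box has {1,2,3,4,6} → only 5 remains.
R1C2 = 1: row 1 has {2,3,5,6}; col 2 has {3,4,5,6}; box has {2,3,4,5,6} → only 1 remains.
R1C5 = 4: row 1 has {1,2,3,5,6}; col 5 has {1,2,3,5,6}; box has {1,2,3,5,6} → only 4 remains.

4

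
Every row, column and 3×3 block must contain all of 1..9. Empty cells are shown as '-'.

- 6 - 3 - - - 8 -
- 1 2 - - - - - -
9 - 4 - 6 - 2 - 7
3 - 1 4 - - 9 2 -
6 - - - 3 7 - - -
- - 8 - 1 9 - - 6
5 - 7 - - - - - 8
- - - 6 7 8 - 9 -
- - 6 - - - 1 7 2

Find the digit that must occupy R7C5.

4

R1C1 = 7: row 1 has {3,6,8}; col 1 has {3,5,6,9}; box has {1,2,4,6,9} → only 7 remains.
R1C3 = 5: row 1 has {3,6,7,8}; col 3 has {1,2,4,6,7,8}; box has {1,2,4,6,7,9} → only 5 remains.
R1C7 = 4: row 1 has {3,5,6,7,8}; col 7 has {1,2,9}; box has {2,7,8} → only 4 remains.
R2C1 = 8: row 2 has {1,2}; col 1 has {3,5,6,7,9}; box has {1,2,4,5,6,7,9} → only 8 remains.
R3C2 = 3: row 3 has {2,4,6,7,9}; col 2 has {1,6}; box has {1,2,4,5,6,7,8,9} → only 3 remains.
R4C9 = 5: row 4 has {1,2,3,4,9}; col 9 has {2,6,7,8}; box has {2,6,9} → only 5 remains.
R5C3 = 9: row 5 has {3,6,7}; col 3 has {1,2,4,5,6,7,8}; box has {1,3,6,8} → only 9 remains.
R5C7 = 8: row 5 has {3,6,7,9}; col 7 has {1,2,4,9}; box has {2,5,6,9} → only 8 remains.
R8C3 = 3: row 8 has {6,7,8,9}; col 3 has {1,2,4,5,6,7,8,9}; box has {5,6,7} → only 3 remains.
R8C7 = 5: row 8 has {3,6,7,8,9}; col 7 has {1,2,4,8,9}; box has {1,2,7,8,9} → only 5 remains.
R8C9 = 4: row 8 has {3,5,6,7,8,9}; col 9 has {2,5,6,7,8}; box has {1,2,5,7,8,9} → only 4 remains.
R9C1 = 4: row 9 has {1,2,6,7}; col 1 has {3,5,6,7,8,9}; box has {3,5,6,7} → only 4 remains.
R4C2 = 7: row 4 has {1,2,3,4,5,9}; col 2 has {1,3,6}; box has {1,3,6,8,9} → only 7 remains.
R4C5 = 8: row 4 has {1,2,3,4,5,7,9}; col 5 has {1,3,6,7}; box has {1,3,4,7,9} → only 8 remains.
R4C6 = 6: row 4 has {1,2,3,4,5,7,8,9}; col 6 has {7,8,9}; box has {1,3,4,7,8,9} → only 6 remains.
R5C9 = 1: row 5 has {3,6,7,8,9}; col 9 has {2,4,5,6,7,8}; box has {2,5,6,8,9} → only 1 remains.
R6C1 = 2: row 6 has {1,6,8,9}; col 1 has {3,4,5,6,7,8,9}; box has {1,3,6,7,8,9} → only 2 remains.
R6C4 = 5: row 6 has {1,2,6,8,9}; col 4 has {3,4,6}; box has {1,3,4,6,7,8,9} → only 5 remains.
R8C1 = 1: row 8 has {3,4,5,6,7,8,9}; col 1 has {2,3,4,5,6,7,8,9}; box has {3,4,5,6,7} → only 1 remains.
R8C2 = 2: row 8 has {1,3,4,5,6,7,8,9}; col 2 has {1,3,6,7}; box has {1,3,4,5,6,7} → only 2 remains.
R9C4 = 9: row 9 has {1,2,4,6,7}; col 4 has {3,4,5,6}; box has {6,7,8} → only 9 remains.
R9C5 = 5: row 9 has {1,2,4,6,7,9}; col 5 has {1,3,6,7,8}; box has {6,7,8,9} → only 5 remains.
R9C6 = 3: row 9 has {1,2,4,5,6,7,9}; col 6 has {6,7,8,9}; box has {5,6,7,8,9} → only 3 remains.
R1C9 = 9: row 1 has {3,4,5,6,7,8}; col 9 has {1,2,4,5,6,7,8}; box has {2,4,7,8} → only 9 remains.
R2C4 = 7: row 2 has {1,2,8}; col 4 has {3,4,5,6,9}; box has {3,6} → only 7 remains.
R2C9 = 3: row 2 has {1,2,7,8}; col 9 has {1,2,4,5,6,7,8,9}; box has {2,4,7,8,9} → only 3 remains.
R5C4 = 2: row 5 has {1,3,6,7,8,9}; col 4 has {3,4,5,6,7,9}; box has {1,3,4,5,6,7,8,9} → only 2 remains.
R5C8 = 4: row 5 has {1,2,3,6,7,8,9}; col 8 has {2,7,8,9}; box has {1,2,5,6,8,9} → only 4 remains.
R6C2 = 4: row 6 has {1,2,5,6,8,9}; col 2 has {1,2,3,6,7}; box has {1,2,3,6,7,8,9} → only 4 remains.
R6C8 = 3: row 6 has {1,2,4,5,6,8,9}; col 8 has {2,4,7,8,9}; box has {1,2,4,5,6,8,9} → only 3 remains.
R7C2 = 9: row 7 has {5,7,8}; col 2 has {1,2,3,4,6,7}; box has {1,2,3,4,5,6,7} → only 9 remains.
R7C4 = 1: row 7 has {5,7,8,9}; col 4 has {2,3,4,5,6,7,9}; box has {3,5,6,7,8,9} → only 1 remains.
R7C8 = 6: row 7 has {1,5,7,8,9}; col 8 has {2,3,4,7,8,9}; box has {1,2,4,5,7,8,9} → only 6 remains.
R9C2 = 8: row 9 has {1,2,3,4,5,6,7,9}; col 2 has {1,2,3,4,6,7,9}; box has {1,2,3,4,5,6,7,9} → only 8 remains.
R1C5 = 2: row 1 has {3,4,5,6,7,8,9}; col 5 has {1,3,5,6,7,8}; box has {3,6,7} → only 2 remains.
R1C6 = 1: row 1 has {2,3,4,5,6,7,8,9}; col 6 has {3,6,7,8,9}; box has {2,3,6,7} → only 1 remains.
R2C7 = 6: row 2 has {1,2,3,7,8}; col 7 has {1,2,4,5,8,9}; box has {2,3,4,7,8,9} → only 6 remains.
R2C8 = 5: row 2 has {1,2,3,6,7,8}; col 8 has {2,3,4,6,7,8,9}; box has {2,3,4,6,7,8,9} → only 5 remains.
R3C4 = 8: row 3 has {2,3,4,6,7,9}; col 4 has {1,2,3,4,5,6,7,9}; box has {1,2,3,6,7} → only 8 remains.
R3C6 = 5: row 3 has {2,3,4,6,7,8,9}; col 6 has {1,3,6,7,8,9}; box has {1,2,3,6,7,8} → only 5 remains.
R3C8 = 1: row 3 has {2,3,4,5,6,7,8,9}; col 8 has {2,3,4,5,6,7,8,9}; box has {2,3,4,5,6,7,8,9} → only 1 remains.
R5C2 = 5: row 5 has {1,2,3,4,6,7,8,9}; col 2 has {1,2,3,4,6,7,8,9}; box has {1,2,3,4,6,7,8,9} → only 5 remains.
R6C7 = 7: row 6 has {1,2,3,4,5,6,8,9}; col 7 has {1,2,4,5,6,8,9}; box has {1,2,3,4,5,6,8,9} → only 7 remains.
R7C5 = 4: row 7 has {1,5,6,7,8,9}; col 5 has {1,2,3,5,6,7,8}; box has {1,3,5,6,7,8,9} → only 4 remains.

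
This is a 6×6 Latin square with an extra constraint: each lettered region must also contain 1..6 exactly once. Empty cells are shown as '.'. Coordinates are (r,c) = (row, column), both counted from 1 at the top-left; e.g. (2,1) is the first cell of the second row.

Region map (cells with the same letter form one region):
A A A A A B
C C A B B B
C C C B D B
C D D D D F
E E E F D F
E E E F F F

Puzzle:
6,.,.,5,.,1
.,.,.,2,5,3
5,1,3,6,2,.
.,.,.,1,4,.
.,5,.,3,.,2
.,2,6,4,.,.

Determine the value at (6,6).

5

(1,5) = 3: row 1 has {1,5,6}; col 5 has {2,4,5}; region has {5,6} → only 3 remains.
(2,1) = 4: row 2 has {2,3,5}; col 1 has {5,6}; region has {1,3,5} → only 4 remains.
(2,2) = 6: row 2 has {2,3,4,5}; col 2 has {1,2,5}; region has {1,3,4,5} → only 6 remains.
(2,3) = 1: row 2 has {2,3,4,5,6}; col 3 has {3,6}; region has {3,5,6} → only 1 remains.
(3,6) = 4: row 3 has {1,2,3,5,6}; col 6 has {1,2,3}; region has {1,2,3,5,6} → only 4 remains.
(4,1) = 2: row 4 has {1,4}; col 1 has {4,5,6}; region has {1,3,4,5,6} → only 2 remains.
(4,2) = 3: row 4 has {1,2,4}; col 2 has {1,2,5,6}; region has {1,2,4} → only 3 remains.
(4,3) = 5: row 4 has {1,2,3,4}; col 3 has {1,3,6}; region has {1,2,3,4} → only 5 remains.
(4,6) = 6: row 4 has {1,2,3,4,5}; col 6 has {1,2,3,4}; region has {2,3,4} → only 6 remains.
(5,1) = 1: row 5 has {2,3,5}; col 1 has {2,4,5,6}; region has {2,5,6} → only 1 remains.
(5,3) = 4: row 5 has {1,2,3,5}; col 3 has {1,3,5,6}; region has {1,2,5,6} → only 4 remains.
(5,5) = 6: row 5 has {1,2,3,4,5}; col 5 has {2,3,4,5}; region has {1,2,3,4,5} → only 6 remains.
(6,1) = 3: row 6 has {2,4,6}; col 1 has {1,2,4,5,6}; region has {1,2,4,5,6} → only 3 remains.
(6,5) = 1: row 6 has {2,3,4,6}; col 5 has {2,3,4,5,6}; region has {2,3,4,6} → only 1 remains.
(6,6) = 5: row 6 has {1,2,3,4,6}; col 6 has {1,2,3,4,6}; region has {1,2,3,4,6} → only 5 remains.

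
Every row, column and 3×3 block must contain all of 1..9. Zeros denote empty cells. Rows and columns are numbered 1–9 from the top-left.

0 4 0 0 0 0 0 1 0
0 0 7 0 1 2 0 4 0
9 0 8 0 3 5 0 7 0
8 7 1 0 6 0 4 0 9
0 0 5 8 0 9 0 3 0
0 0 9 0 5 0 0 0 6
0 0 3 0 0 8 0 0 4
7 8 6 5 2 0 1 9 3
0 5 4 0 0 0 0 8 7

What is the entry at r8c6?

r1c3 = 2: row 1 has {1,4}; col 3 has {1,3,4,5,6,7,8,9}; box has {4,7,8,9} → only 2 remains.
r3c9 = 2: row 3 has {3,5,7,8,9}; col 9 has {3,4,6,7,9}; box has {1,4,7} → only 2 remains.
r4c6 = 3: row 4 has {1,4,6,7,8,9}; col 6 has {2,5,8,9}; box has {5,6,8,9} → only 3 remains.
r5c9 = 1: row 5 has {3,5,8,9}; col 9 has {2,3,4,6,7,9}; box has {3,4,6,9} → only 1 remains.
r6c8 = 2: row 6 has {5,6,9}; col 8 has {1,3,4,7,8,9}; box has {1,3,4,6,9} → only 2 remains.
r8c6 = 4: row 8 has {1,2,3,5,6,7,8,9}; col 6 has {2,3,5,8,9}; box has {2,5,8} → only 4 remains.

4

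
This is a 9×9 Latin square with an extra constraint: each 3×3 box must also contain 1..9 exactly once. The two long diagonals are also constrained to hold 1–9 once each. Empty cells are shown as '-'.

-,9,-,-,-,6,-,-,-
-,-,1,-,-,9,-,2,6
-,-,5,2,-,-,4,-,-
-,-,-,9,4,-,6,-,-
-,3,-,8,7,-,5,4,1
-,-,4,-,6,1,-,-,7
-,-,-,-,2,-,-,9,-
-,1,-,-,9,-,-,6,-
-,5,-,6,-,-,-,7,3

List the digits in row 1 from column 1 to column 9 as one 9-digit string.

R5C6 = 2 (sole candidate).
R7C7 = 8 (sole candidate).
R8C7 = 2 (sole candidate).
R9C7 = 1 (sole candidate).
R2C2 = 4 (sole candidate).
R9C5 = 8 (sole candidate).
R9C6 = 4 (sole candidate).
R1C1 = 2: row 1 has {6,9}; col 1 has {}; box has {1,4,5,9}; main diagonal has {1,3,4,5,6,7,8,9} → only 2 remains.
R9C1 = 9 (sole candidate).
R9C3 = 2 (sole candidate).
R5C1 = 6 (sole candidate).
R5C3 = 9 (sole candidate).
R1C4 = 4: in row 1, 4 can only go here (every other open cell in that row sees a 4).
R2C1 = 8 (hidden single in row 2).
R6C1 = 5 (sole candidate).
R6C4 = 3 (sole candidate).
R6C7 = 9 (sole candidate).
R6C8 = 8 (sole candidate).
R7C3 = 6 (sole candidate).
R4C6 = 5 (sole candidate).
R4C8 = 3 (sole candidate).
R4C9 = 2 (sole candidate).
R6C2 = 2 (sole candidate).
R7C2 = 7 (sole candidate).
R7C6 = 3 (sole candidate).
R8C6 = 7 (sole candidate).
R1C9 = 8: row 1 has {2,4,6,9}; col 9 has {1,2,3,6,7}; box has {2,4,6}; anti-diagonal has {1,2,3,4,5,6,7,9} → only 8 remains.
R3C2 = 6 (sole candidate).
R3C6 = 8 (sole candidate).
R3C8 = 1 (sole candidate).
R3C9 = 9 (sole candidate).
R4C2 = 8 (sole candidate).
R4C3 = 7 (sole candidate).
R7C1 = 4 (sole candidate).
R7C9 = 5 (sole candidate).
R8C1 = 3 (sole candidate).
R8C3 = 8 (sole candidate).
R8C4 = 5 (sole candidate).
R8C9 = 4 (sole candidate).
R1C3 = 3: row 1 has {2,4,6,8,9}; col 3 has {1,2,4,5,6,7,8,9}; box has {1,2,4,5,6,8,9} → only 3 remains.
R1C7 = 7: row 1 has {2,3,4,6,8,9}; col 7 has {1,2,4,5,6,8,9}; box has {1,2,4,6,8,9} → only 7 remains.
R1C8 = 5: row 1 has {2,3,4,6,7,8,9}; col 8 has {1,2,3,4,6,7,8,9}; box has {1,2,4,6,7,8,9} → only 5 remains.
R2C4 = 7 (sole candidate).
R2C7 = 3 (sole candidate).
R3C1 = 7 (sole candidate).
R3C5 = 3 (sole candidate).
R4C1 = 1 (sole candidate).
R7C4 = 1 (sole candidate).
R1C5 = 1: row 1 has {2,3,4,5,6,7,8,9}; col 5 has {2,3,4,6,7,8,9}; box has {2,3,4,6,7,8,9} → only 1 remains.

293416758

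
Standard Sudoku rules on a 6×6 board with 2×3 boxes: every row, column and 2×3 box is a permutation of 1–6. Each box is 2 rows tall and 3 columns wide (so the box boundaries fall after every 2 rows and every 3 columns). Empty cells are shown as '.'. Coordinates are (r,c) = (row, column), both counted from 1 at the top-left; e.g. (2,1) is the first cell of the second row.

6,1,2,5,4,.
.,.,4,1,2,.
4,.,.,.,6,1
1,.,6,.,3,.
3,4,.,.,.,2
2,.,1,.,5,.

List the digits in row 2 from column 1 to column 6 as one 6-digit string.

(1,6) = 3 (sole candidate).
(2,1) = 5: row 2 has {1,2,4}; col 1 has {1,2,3,4,6}; box has {1,2,4,6} → only 5 remains.
(2,2) = 3: row 2 has {1,2,4,5}; col 2 has {1,4}; box has {1,2,4,5,6} → only 3 remains.
(2,6) = 6: row 2 has {1,2,3,4,5}; col 6 has {1,2,3}; box has {1,2,3,4,5} → only 6 remains.

534126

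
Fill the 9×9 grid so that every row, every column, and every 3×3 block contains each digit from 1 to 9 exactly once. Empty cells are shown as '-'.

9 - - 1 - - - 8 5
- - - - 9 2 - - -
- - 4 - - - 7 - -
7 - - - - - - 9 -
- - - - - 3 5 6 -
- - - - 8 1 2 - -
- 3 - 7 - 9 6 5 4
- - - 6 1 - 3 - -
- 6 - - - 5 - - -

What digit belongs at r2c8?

r1c7 = 4 (sole candidate).
r2c7 = 1 (sole candidate).
r2c8 = 3: row 2 has {1,2,9}; col 8 has {5,6,8,9}; box has {1,4,5,7,8} → only 3 remains.

3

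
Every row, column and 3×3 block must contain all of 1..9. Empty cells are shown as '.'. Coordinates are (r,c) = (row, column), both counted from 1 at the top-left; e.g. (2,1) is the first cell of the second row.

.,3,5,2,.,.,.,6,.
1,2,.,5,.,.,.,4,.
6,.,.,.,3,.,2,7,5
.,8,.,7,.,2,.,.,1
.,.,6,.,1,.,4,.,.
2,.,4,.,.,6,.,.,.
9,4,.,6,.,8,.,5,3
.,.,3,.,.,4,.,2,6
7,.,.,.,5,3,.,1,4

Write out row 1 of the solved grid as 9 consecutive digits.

435287169

(3,2) = 9 (sole candidate).
(3,3) = 8 (sole candidate).
(3,6) = 1 (sole candidate).
(4,3) = 9 (sole candidate).
(4,5) = 4 (sole candidate).
(4,8) = 3 (sole candidate).
(7,7) = 7 (sole candidate).
(9,2) = 6 (sole candidate).
(9,3) = 2 (sole candidate).
(9,4) = 9 (sole candidate).
(9,7) = 8 (sole candidate).
(1,1) = 4: row 1 has {2,3,5,6}; col 1 has {1,2,6,7,9}; box has {1,2,3,5,6,8,9} → only 4 remains.
(2,3) = 7 (sole candidate).
(2,6) = 9 (sole candidate).
(2,7) = 3 (sole candidate).
(2,9) = 8 (sole candidate).
(3,4) = 4 (sole candidate).
(4,1) = 5 (sole candidate).
(4,7) = 6 (sole candidate).
(5,1) = 3 (sole candidate).
(5,2) = 7 (sole candidate).
(5,4) = 8 (sole candidate).
(5,6) = 5 (sole candidate).
(5,8) = 9 (sole candidate).
(5,9) = 2 (sole candidate).
(6,2) = 1 (sole candidate).
(6,4) = 3 (sole candidate).
(6,5) = 9 (sole candidate).
(6,7) = 5 (sole candidate).
(6,8) = 8 (sole candidate).
(6,9) = 7 (sole candidate).
(7,3) = 1 (sole candidate).
(7,5) = 2 (sole candidate).
(8,1) = 8 (sole candidate).
(8,2) = 5 (sole candidate).
(8,4) = 1 (sole candidate).
(8,5) = 7 (sole candidate).
(8,7) = 9 (sole candidate).
(1,5) = 8: row 1 has {2,3,4,5,6}; col 5 has {1,2,3,4,5,7,9}; box has {1,2,3,4,5,9} → only 8 remains.
(1,6) = 7: row 1 has {2,3,4,5,6,8}; col 6 has {1,2,3,4,5,6,8,9}; box has {1,2,3,4,5,8,9} → only 7 remains.
(1,7) = 1: row 1 has {2,3,4,5,6,7,8}; col 7 has {2,3,4,5,6,7,8,9}; box has {2,3,4,5,6,7,8} → only 1 remains.
(1,9) = 9: row 1 has {1,2,3,4,5,6,7,8}; col 9 has {1,2,3,4,5,6,7,8}; box has {1,2,3,4,5,6,7,8} → only 9 remains.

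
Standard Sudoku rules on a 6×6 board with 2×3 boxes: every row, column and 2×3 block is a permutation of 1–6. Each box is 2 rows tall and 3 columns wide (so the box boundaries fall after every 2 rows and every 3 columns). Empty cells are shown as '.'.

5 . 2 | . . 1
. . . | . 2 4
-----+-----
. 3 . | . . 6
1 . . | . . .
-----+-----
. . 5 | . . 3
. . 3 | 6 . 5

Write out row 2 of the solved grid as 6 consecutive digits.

361524

r1c4 = 3: row 1 has {1,2,5}; col 4 has {6}; box has {1,2,4} → only 3 remains.
r1c5 = 6: row 1 has {1,2,3,5}; col 5 has {2}; box has {1,2,3,4} → only 6 remains.
r2c4 = 5: row 2 has {2,4}; col 4 has {3,6}; box has {1,2,3,4,6} → only 5 remains.
r3c3 = 4: row 3 has {3,6}; col 3 has {2,3,5}; box has {1,3} → only 4 remains.
r4c3 = 6: row 4 has {1}; col 3 has {2,3,4,5}; box has {1,3,4} → only 6 remains.
r4c6 = 2: row 4 has {1,6}; col 6 has {1,3,4,5,6}; box has {6} → only 2 remains.
r1c2 = 4: row 1 has {1,2,3,5,6}; col 2 has {3}; box has {2,5} → only 4 remains.
r2c3 = 1: row 2 has {2,4,5}; col 3 has {2,3,4,5,6}; box has {2,4,5} → only 1 remains.
r3c1 = 2: row 3 has {3,4,6}; col 1 has {1,5}; box has {1,3,4,6} → only 2 remains.
r3c4 = 1: row 3 has {2,3,4,6}; col 4 has {3,5,6}; box has {2,6} → only 1 remains.
r3c5 = 5: row 3 has {1,2,3,4,6}; col 5 has {2,6}; box has {1,2,6} → only 5 remains.
r4c2 = 5: row 4 has {1,2,6}; col 2 has {3,4}; box has {1,2,3,4,6} → only 5 remains.
r4c4 = 4: row 4 has {1,2,5,6}; col 4 has {1,3,5,6}; box has {1,2,5,6} → only 4 remains.
r4c5 = 3: row 4 has {1,2,4,5,6}; col 5 has {2,5,6}; box has {1,2,4,5,6} → only 3 remains.
r5c4 = 2: row 5 has {3,5}; col 4 has {1,3,4,5,6}; box has {3,5,6} → only 2 remains.
r6c1 = 4: row 6 has {3,5,6}; col 1 has {1,2,5}; box has {3,5} → only 4 remains.
r6c5 = 1: row 6 has {3,4,5,6}; col 5 has {2,3,5,6}; box has {2,3,5,6} → only 1 remains.
r2c2 = 6: row 2 has {1,2,4,5}; col 2 has {3,4,5}; box has {1,2,4,5} → only 6 remains.
r5c1 = 6: row 5 has {2,3,5}; col 1 has {1,2,4,5}; box has {3,4,5} → only 6 remains.
r5c2 = 1: row 5 has {2,3,5,6}; col 2 has {3,4,5,6}; box has {3,4,5,6} → only 1 remains.
r5c5 = 4: row 5 has {1,2,3,5,6}; col 5 has {1,2,3,5,6}; box has {1,2,3,5,6} → only 4 remains.
r6c2 = 2: row 6 has {1,3,4,5,6}; col 2 has {1,3,4,5,6}; box has {1,3,4,5,6} → only 2 remains.
r2c1 = 3: row 2 has {1,2,4,5,6}; col 1 has {1,2,4,5,6}; box has {1,2,4,5,6} → only 3 remains.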